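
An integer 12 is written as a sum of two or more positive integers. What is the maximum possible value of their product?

81

Define g[k] = max over 1≤i<k of i · max(k−i, g[k−i]); the inner max lets the remainder stay uncut if that's better.
g[2] = 1·max(1,0) = 1·1 = 1
g[3] = 1·max(2,1) = 1·2 = 2
g[4] = 2·max(2,1) = 2·2 = 4
g[5] = 2·max(3,2) = 2·3 = 6
g[6] = 3·max(3,2) = 3·3 = 9
g[7] = 2·max(5,6) = 2·6 = 12
g[8] = 2·max(6,9) = 2·9 = 18
g[9] = 3·max(6,9) = 3·9 = 27
g[10] = 2·max(8,18) = 2·18 = 36
g[11] = 2·max(9,27) = 2·27 = 54
g[12] = 3·max(9,27) = 3·27 = 81
One optimal split: 3 + 3 + 3 + 3; product 3·3·3·3 = 81.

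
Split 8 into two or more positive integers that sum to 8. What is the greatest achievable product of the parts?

Let prod[k] be the best product for length k (with at least one cut). For each first piece i, the rest contributes max(k−i, prod[k−i]).
prod[2] = 1×max(1,0) = 1×1 = 1
prod[3] = max(1×2, 2×1) = 2
prod[4] = max(1×3, 2×2, 3×1) = 4
prod[5] = max(1×4, 2×3, 3×2, 4×1) = 6
prod[6] = max(1×6, 2×4, 3×3, 4×2, 5×1) = 9
prod[7] = max(1×9, 2×6, 3×4, 4×3, 5×2, 6×1) = 12
prod[8] = max(1×12, 2×9, 3×6, …, 6×2, 7×1) = 18
One optimal split: 3 + 3 + 2; product 3×3×2 = 18.

18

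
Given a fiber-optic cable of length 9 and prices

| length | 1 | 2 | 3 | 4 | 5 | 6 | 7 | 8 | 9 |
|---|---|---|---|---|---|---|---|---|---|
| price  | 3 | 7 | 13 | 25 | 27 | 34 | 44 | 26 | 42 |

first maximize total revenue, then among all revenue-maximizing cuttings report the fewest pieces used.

Consider every possible first cut. r[k] is the best of p[i]+r[k−i] over all sellable i≤k.
r[1] = 3
r[2] = 7
r[3] = 13
r[4] = 25
r[5] = 28  (first piece 1, then r[4]=25)
r[6] = 34
r[7] = 44
r[8] = 50  (first piece 4, then r[4]=25)
r[9] = 53  (first piece 1, then r[8]=50)
Maximum revenue is $53.
Now minimize piece count subject to staying optimal: for each k, pieces[k] = 1 + min over i with p[i]+r[k−i]=r[k] of pieces[k−i].
pieces[6] = 1
pieces[7] = 1
pieces[8] = 2
pieces[9] = 3

3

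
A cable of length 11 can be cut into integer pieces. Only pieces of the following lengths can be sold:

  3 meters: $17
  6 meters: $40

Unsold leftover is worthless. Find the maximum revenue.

Let r[k] be the best obtainable value from length k. For each k, try every first piece i and keep the best of price[i] + r[k−i].
r[1] = 0
r[2] = 0
r[3] = 17
r[4] = 17
r[5] = 17
r[6] = max(17+17, 40+0) = 40
r[7] = max(17+17, 40+0) = 40
r[8] = max(17+17, 40+0) = 40
r[9] = max(17+40, 40+17) = 57
r[10] = max(17+40, 40+17) = 57
r[11] = max(17+40, 40+17) = 57
One optimal cutting: pieces 6 + 3 with 2 meters of scrap → $57.

57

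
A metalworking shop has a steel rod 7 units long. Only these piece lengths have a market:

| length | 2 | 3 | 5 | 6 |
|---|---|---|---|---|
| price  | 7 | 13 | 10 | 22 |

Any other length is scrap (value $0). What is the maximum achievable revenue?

27

Build f[k] bottom-up: f[k] = max over allowed piece i of (p[i] + f[k−i]).
f[1] = 0
f[2] = 7
f[3] = max(7+0, 13+0) = 13
f[4] = max(7+7, 13+0) = 14
f[5] = max(7+13, 13+7, 10+0) = 20
f[6] = max(7+14, 13+13, 10+0, 22+0) = 26
f[7] = max(7+20, 13+14, 10+7, 22+0) = 27
One optimal cutting: 3 + 2 + 2 → $27.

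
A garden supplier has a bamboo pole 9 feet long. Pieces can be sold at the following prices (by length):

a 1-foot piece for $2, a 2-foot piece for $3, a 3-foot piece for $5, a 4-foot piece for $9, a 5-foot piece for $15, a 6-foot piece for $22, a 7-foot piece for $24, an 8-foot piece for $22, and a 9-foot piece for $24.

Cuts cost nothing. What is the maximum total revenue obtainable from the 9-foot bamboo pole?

Let best[k] be the best obtainable value from length k. For each k, try every first piece i and keep the best of price[i] + best[k−i].
best[1] = 2
best[2] = 4  (first piece 1, then best[1]=2)
best[3] = 6  (first piece 1, then best[2]=4)
best[4] = 9
best[5] = 15
best[6] = 22
best[7] = 24  (first piece 1, then best[6]=22)
best[8] = 26  (first piece 1, then best[7]=24)
best[9] = 28  (first piece 1, then best[8]=26)
One optimal cutting: 6 + 1 + 1 + 1 → $22 + $2 + $2 + $2 = $28.

28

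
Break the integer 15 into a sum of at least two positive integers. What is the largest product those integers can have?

243

Define P[k] = max over 1≤i<k of i · max(k−i, P[k−i]); the inner max lets the remainder stay uncut if that's better.
P[2] = 1×max(1,0) = 1×1 = 1
P[3] = max(1×2, 2×1) = 2
P[4] = max(1×3, 2×2, 3×1) = 4
P[5] = max(1×4, 2×3, 3×2, 4×1) = 6
P[6] = max(1×6, 2×4, 3×3, 4×2, 5×1) = 9
P[7] = max(1×9, 2×6, 3×4, 4×3, 5×2, 6×1) = 12
P[8] = max(1×12, 2×9, 3×6, …, 6×2, 7×1) = 18
P[9] = max(1×18, 2×12, 3×9, …, 7×2, 8×1) = 27
P[10] = max(1×27, 2×18, 3×12, …, 8×2, 9×1) = 36
P[11] = max(1×36, 2×27, 3×18, …, 9×2, 10×1) = 54
P[12] = max(1×54, 2×36, 3×27, …, 10×2, 11×1) = 81
P[13] = max(1×81, 2×54, 3×36, …, 11×2, 12×1) = 108
P[14] = max(1×108, 2×81, 3×54, …, 12×2, 13×1) = 162
P[15] = max(1×162, 2×108, 3×81, …, 13×2, 14×1) = 243
One optimal split: 3 + 3 + 3 + 3 + 3; product 3×3×3×3×3 = 243.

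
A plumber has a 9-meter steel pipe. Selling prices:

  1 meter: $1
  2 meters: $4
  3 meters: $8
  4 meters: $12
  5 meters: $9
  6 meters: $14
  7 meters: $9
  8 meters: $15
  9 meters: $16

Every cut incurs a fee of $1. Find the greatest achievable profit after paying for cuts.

Let r[k] be the best obtainable value from length k. For each k, try every first piece i and keep the best of price[i] + r[k−i] minus the 1 cut fee when i<k.
r[1] = 1
r[2] = max(1+1-1, 4+0) = 4
r[3] = max(1+4-1, 4+1-1, 8+0) = 8
r[4] = max(1+8-1, 4+4-1, 8+1-1, 12+0) = 12
r[5] = max(1+12-1, 4+8-1, 8+4-1, 12+1-1, 9+0) = 12
r[6] = max(1+12-1, 4+12-1, 8+8-1, 12+4-1, 9+1-1, 14+0) = 15
r[7] = max(1+15-1, 4+12-1, 8+12-1, …, 14+1-1, 9+0) = 19
r[8] = max(1+19-1, 4+15-1, 8+12-1, …, 9+1-1, 15+0) = 23
r[9] = max(1+23-1, 4+19-1, 8+15-1, …, 15+1-1, 16+0) = 23
One optimal plan: pieces 4 + 4 + 1 (2 cuts) → $25 − $2 = $23.

23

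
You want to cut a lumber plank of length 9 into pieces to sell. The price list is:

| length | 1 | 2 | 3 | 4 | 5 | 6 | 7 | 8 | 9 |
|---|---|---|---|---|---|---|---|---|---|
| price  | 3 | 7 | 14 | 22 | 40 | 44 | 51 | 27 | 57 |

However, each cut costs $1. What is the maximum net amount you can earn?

Let net[k] be the best obtainable value from length k. For each k, try every first piece i and keep the best of price[i] + net[k−i] minus the 1 cut fee when i<k.
net[1] = 3
net[2] = max(3+3-1, 7+0) = 7
net[3] = max(3+7-1, 7+3-1, 14+0) = 14
net[4] = max(3+14-1, 7+7-1, 14+3-1, 22+0) = 22
net[5] = max(3+22-1, 7+14-1, 14+7-1, 22+3-1, 40+0) = 40
net[6] = max(3+40-1, 7+22-1, 14+14-1, 22+7-1, 40+3-1, 44+0) = 44
net[7] = max(3+44-1, 7+40-1, 14+22-1, …, 44+3-1, 51+0) = 51
net[8] = max(3+51-1, 7+44-1, 14+40-1, …, 51+3-1, 27+0) = 53
net[9] = max(3+53-1, 7+51-1, 14+44-1, …, 27+3-1, 57+0) = 61
One optimal plan: pieces 5 + 4 (1 cut) → $62 − $1 = $61.

61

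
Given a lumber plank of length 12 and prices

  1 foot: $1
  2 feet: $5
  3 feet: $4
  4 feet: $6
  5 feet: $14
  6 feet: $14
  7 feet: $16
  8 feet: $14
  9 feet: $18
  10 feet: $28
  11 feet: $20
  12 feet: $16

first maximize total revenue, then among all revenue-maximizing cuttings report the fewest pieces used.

Consider every possible first cut. r[k] is the best of p[i]+r[k−i] over all sellable i≤k.
r[1] = 1
r[2] = max(1+1, 5+0) = 5
r[3] = max(1+5, 5+1, 4+0) = 6
r[4] = max(1+6, 5+5, 4+1, 6+0) = 10
r[5] = max(1+10, 5+6, 4+5, 6+1, 14+0) = 14
r[6] = max(1+14, 5+10, 4+6, 6+5, 14+1, 14+0) = 15
r[7] = max(1+15, 5+14, 4+10, …, 14+1, 16+0) = 19
r[8] = max(1+19, 5+15, 4+14, …, 16+1, 14+0) = 20
r[9] = max(1+20, 5+19, 4+15, …, 14+1, 18+0) = 24
r[10] = max(1+24, 5+20, 4+19, …, 18+1, 28+0) = 28
r[11] = max(1+28, 5+24, 4+20, …, 28+1, 20+0) = 29
r[12] = max(1+29, 5+28, 4+24, …, 20+1, 16+0) = 33
Maximum revenue is $33.
Now minimize piece count subject to staying optimal: for each k, pieces[k] = 1 + min over i with p[i]+r[k−i]=r[k] of pieces[k−i].
pieces[9] = 3
pieces[10] = 1
pieces[11] = 2
pieces[12] = 2

2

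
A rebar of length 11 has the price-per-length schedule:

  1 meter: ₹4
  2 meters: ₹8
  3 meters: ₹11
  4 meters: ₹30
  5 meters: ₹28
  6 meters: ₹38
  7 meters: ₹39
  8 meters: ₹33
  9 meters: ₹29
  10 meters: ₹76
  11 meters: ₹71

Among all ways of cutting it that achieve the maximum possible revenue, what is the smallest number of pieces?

2

Consider every possible first cut. r[k] is the best of p[i]+r[k−i] over all sellable i≤k.
r[1] = 4
r[2] = max(4+4, 8+0) = 8
r[3] = max(4+8, 8+4, 11+0) = 12
r[4] = max(4+12, 8+8, 11+4, 30+0) = 30
r[5] = max(4+30, 8+12, 11+8, 30+4, 28+0) = 34
r[6] = max(4+34, 8+30, 11+12, 30+8, 28+4, 38+0) = 38
r[7] = max(4+38, 8+34, 11+30, …, 38+4, 39+0) = 42
r[8] = max(4+42, 8+38, 11+34, …, 39+4, 33+0) = 60
r[9] = max(4+60, 8+42, 11+38, …, 33+4, 29+0) = 64
r[10] = max(4+64, 8+60, 11+42, …, 29+4, 76+0) = 76
r[11] = max(4+76, 8+64, 11+60, …, 76+4, 71+0) = 80
Maximum revenue is ₹80.
Now minimize piece count subject to staying optimal: for each k, pieces[k] = 1 + min over i with p[i]+r[k−i]=r[k] of pieces[k−i].
pieces[8] = 2
pieces[9] = 3
pieces[10] = 1
pieces[11] = 2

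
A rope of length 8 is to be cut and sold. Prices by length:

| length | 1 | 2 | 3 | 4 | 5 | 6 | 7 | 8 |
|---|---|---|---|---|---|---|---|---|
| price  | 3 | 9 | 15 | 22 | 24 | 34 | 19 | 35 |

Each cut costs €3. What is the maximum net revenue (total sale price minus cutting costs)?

Consider every possible first cut. r[k] is the best of p[i]+r[k−i] over all sellable i≤k, charging 3 whenever i<k.
r[1] = 3
r[2] = max(3+3-3, 9+0) = 9
r[3] = max(3+9-3, 9+3-3, 15+0) = 15
r[4] = max(3+15-3, 9+9-3, 15+3-3, 22+0) = 22
r[5] = max(3+22-3, 9+15-3, 15+9-3, 22+3-3, 24+0) = 24
r[6] = max(3+24-3, 9+22-3, 15+15-3, 22+9-3, 24+3-3, 34+0) = 34
r[7] = max(3+34-3, 9+24-3, 15+22-3, …, 34+3-3, 19+0) = 34
r[8] = max(3+34-3, 9+34-3, 15+24-3, …, 19+3-3, 35+0) = 41
One optimal plan: pieces 4 + 4 (1 cut) → €44 − €3 = €41.

41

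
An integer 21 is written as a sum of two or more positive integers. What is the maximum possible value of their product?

Fill g[k] for k=2..21: at each k try every first piece i and multiply by the better of (k−i) uncut or g[k−i].
g[2] = 1×max(1,0) = 1×1 = 1
g[3] = max(1×2, 2×1) = 2
g[4] = max(1×3, 2×2, 3×1) = 4
g[5] = max(1×4, 2×3, 3×2, 4×1) = 6
g[6] = max(1×6, 2×4, 3×3, 4×2, 5×1) = 9
g[7] = max(1×9, 2×6, 3×4, 4×3, 5×2, 6×1) = 12
g[8] = max(1×12, 2×9, 3×6, …, 6×2, 7×1) = 18
g[9] = max(1×18, 2×12, 3×9, …, 7×2, 8×1) = 27
g[10] = max(1×27, 2×18, 3×12, …, 8×2, 9×1) = 36
g[11] = max(1×36, 2×27, 3×18, …, 9×2, 10×1) = 54
g[12] = max(1×54, 2×36, 3×27, …, 10×2, 11×1) = 81
g[13] = max(1×81, 2×54, 3×36, …, 11×2, 12×1) = 108
g[14] = max(1×108, 2×81, 3×54, …, 12×2, 13×1) = 162
g[15] = max(1×162, 2×108, 3×81, …, 13×2, 14×1) = 243
g[16] = max(1×243, 2×162, 3×108, …, 14×2, 15×1) = 324
g[17] = max(1×324, 2×243, 3×162, …, 15×2, 16×1) = 486
g[18] = max(1×486, 2×324, 3×243, …, 16×2, 17×1) = 729
g[19] = max(1×729, 2×486, 3×324, …, 17×2, 18×1) = 972
g[20] = max(1×972, 2×729, 3×486, …, 18×2, 19×1) = 1458
g[21] = max(1×1458, 2×972, 3×729, …, 19×2, 20×1) = 2187
One optimal split: 3 + 3 + 3 + 3 + 3 + 3 + 3; product 3×3×3×3×3×3×3 = 2187.

2187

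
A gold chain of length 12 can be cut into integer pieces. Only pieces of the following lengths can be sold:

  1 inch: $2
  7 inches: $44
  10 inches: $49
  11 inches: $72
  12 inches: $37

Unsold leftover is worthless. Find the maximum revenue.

Build r[k] bottom-up: r[k] = max over allowed piece i of (p[i] + r[k−i]).
r[1] = 2
r[2] = 4  (first piece 1, then r[1]=2)
r[3] = 6  (first piece 1, then r[2]=4)
r[4] = 8  (first piece 1, then r[3]=6)
r[5] = 10  (first piece 1, then r[4]=8)
r[6] = 12  (first piece 1, then r[5]=10)
r[7] = max(2+12, 44+0) = 44
r[8] = max(2+44, 44+2) = 46
r[9] = max(2+46, 44+4) = 48
r[10] = max(2+48, 44+6, 49+0) = 50
r[11] = max(2+50, 44+8, 49+2, 72+0) = 72
r[12] = max(2+72, 44+10, 49+4, 72+2, 37+0) = 74
One optimal cutting: 11 + 1 → $74.

74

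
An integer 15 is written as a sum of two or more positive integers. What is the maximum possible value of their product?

243

Define f[k] = max over 1≤i<k of i · max(k−i, f[k−i]); the inner max lets the remainder stay uncut if that's better.
f[2] = 1×max(1,0) = 1×1 = 1
f[3] = 1×max(2,1) = 1×2 = 2
f[4] = 2×max(2,1) = 2×2 = 4
f[5] = 2×max(3,2) = 2×3 = 6
f[6] = 3×max(3,2) = 3×3 = 9
f[7] = 2×max(5,6) = 2×6 = 12
f[8] = 2×max(6,9) = 2×9 = 18
f[9] = 3×max(6,9) = 3×9 = 27
f[10] = 2×max(8,18) = 2×18 = 36
f[11] = 2×max(9,27) = 2×27 = 54
f[12] = 3×max(9,27) = 3×27 = 81
f[13] = 2×max(11,54) = 2×54 = 108
f[14] = 2×max(12,81) = 2×81 = 162
f[15] = 3×max(12,81) = 3×81 = 243
One optimal split: 3 + 3 + 3 + 3 + 3; product 3×3×3×3×3 = 243.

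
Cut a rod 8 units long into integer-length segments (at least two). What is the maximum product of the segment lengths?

Fill m[k] for k=2..8: at each k try every first piece i and multiply by the better of (k−i) uncut or m[k−i].
m[2] = 1·max(1,0) = 1·1 = 1
m[3] = 1·max(2,1) = 1·2 = 2
m[4] = 2·max(2,1) = 2·2 = 4
m[5] = 2·max(3,2) = 2·3 = 6
m[6] = 3·max(3,2) = 3·3 = 9
m[7] = 2·max(5,6) = 2·6 = 12
m[8] = 2·max(6,9) = 2·9 = 18
One optimal split: 3 + 3 + 2; product 3·3·2 = 18.

18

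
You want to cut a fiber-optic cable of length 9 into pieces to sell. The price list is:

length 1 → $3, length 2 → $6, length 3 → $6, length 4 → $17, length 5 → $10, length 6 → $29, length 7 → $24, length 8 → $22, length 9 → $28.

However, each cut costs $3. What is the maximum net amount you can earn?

Build r[k] bottom-up: r[k] = max over allowed piece i of (p[i] + r[k−i]) − 3 per cut.
r[1] = 3
r[2] = 6
r[3] = 6  (first piece 1, then r[2]=6)
r[4] = 17
r[5] = 17  (first piece 1, then r[4]=17)
r[6] = 29
r[7] = 29  (first piece 1, then r[6]=29)
r[8] = 32  (first piece 2, then r[6]=29)
r[9] = 32  (first piece 1, then r[8]=32)
One optimal plan: pieces 6 + 2 + 1 (2 cuts) → $38 − $6 = $32.

32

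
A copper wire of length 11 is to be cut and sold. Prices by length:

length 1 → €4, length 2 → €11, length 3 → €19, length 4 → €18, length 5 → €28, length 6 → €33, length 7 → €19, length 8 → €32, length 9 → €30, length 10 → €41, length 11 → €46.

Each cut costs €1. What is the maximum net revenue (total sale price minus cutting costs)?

65

Build r[k] bottom-up: r[k] = max over allowed piece i of (p[i] + r[k−i]) − 1 per cut.
r[1] = 4
r[2] = max(4+4-1, 11+0) = 11
r[3] = max(4+11-1, 11+4-1, 19+0) = 19
r[4] = max(4+19-1, 11+11-1, 19+4-1, 18+0) = 22
r[5] = max(4+22-1, 11+19-1, 19+11-1, 18+4-1, 28+0) = 29
r[6] = max(4+29-1, 11+22-1, 19+19-1, 18+11-1, 28+4-1, 33+0) = 37
r[7] = max(4+37-1, 11+29-1, 19+22-1, …, 33+4-1, 19+0) = 40
r[8] = max(4+40-1, 11+37-1, 19+29-1, …, 19+4-1, 32+0) = 47
r[9] = max(4+47-1, 11+40-1, 19+37-1, …, 32+4-1, 30+0) = 55
r[10] = max(4+55-1, 11+47-1, 19+40-1, …, 30+4-1, 41+0) = 58
r[11] = max(4+58-1, 11+55-1, 19+47-1, …, 41+4-1, 46+0) = 65
One optimal plan: pieces 3 + 3 + 3 + 2 (3 cuts) → €68 − €3 = €65.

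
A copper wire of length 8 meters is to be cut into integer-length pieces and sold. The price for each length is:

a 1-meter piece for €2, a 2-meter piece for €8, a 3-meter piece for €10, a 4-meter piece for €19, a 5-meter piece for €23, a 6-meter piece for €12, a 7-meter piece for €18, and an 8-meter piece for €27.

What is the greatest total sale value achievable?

38

Let r[k] be the best obtainable value from length k. For each k, try every first piece i and keep the best of price[i] + r[k−i].
r[1] = 2
r[2] = max(2+2, 8+0) = 8
r[3] = max(2+8, 8+2, 10+0) = 10
r[4] = max(2+10, 8+8, 10+2, 19+0) = 19
r[5] = max(2+19, 8+10, 10+8, 19+2, 23+0) = 23
r[6] = max(2+23, 8+19, 10+10, 19+8, 23+2, 12+0) = 27
r[7] = max(2+27, 8+23, 10+19, …, 12+2, 18+0) = 31
r[8] = max(2+31, 8+27, 10+23, …, 18+2, 27+0) = 38
One optimal cutting: 4 + 4 → €19 + €19 = €38.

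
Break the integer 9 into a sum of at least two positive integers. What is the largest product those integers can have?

Define g[k] = max over 1≤i<k of i · max(k−i, g[k−i]); the inner max lets the remainder stay uncut if that's better.
Small cases: g[2]=1.
g[3] = 1*max(2,1) = 1*2 = 2
g[4] = 2*max(2,1) = 2*2 = 4
g[5] = 2*max(3,2) = 2*3 = 6
g[6] = 3*max(3,2) = 3*3 = 9
g[7] = 2*max(5,6) = 2*6 = 12
g[8] = 2*max(6,9) = 2*9 = 18
g[9] = 3*max(6,9) = 3*9 = 27
One optimal split: 3 + 3 + 3; product 3*3*3 = 27.

27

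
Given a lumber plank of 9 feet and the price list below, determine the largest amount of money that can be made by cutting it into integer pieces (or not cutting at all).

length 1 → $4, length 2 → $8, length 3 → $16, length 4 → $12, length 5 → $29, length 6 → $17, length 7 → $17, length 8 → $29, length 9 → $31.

49

Consider every possible first cut. r[k] is the best of p[i]+r[k−i] over all sellable i≤k.
r[1] = 4
r[2] = 8  (first piece 1, then r[1]=4)
r[3] = 16
r[4] = 20  (first piece 1, then r[3]=16)
r[5] = 29
r[6] = 33  (first piece 1, then r[5]=29)
r[7] = 37  (first piece 1, then r[6]=33)
r[8] = 45  (first piece 3, then r[5]=29)
r[9] = 49  (first piece 1, then r[8]=45)
One optimal cutting: 5 + 3 + 1 → $29 + $16 + $4 = $49.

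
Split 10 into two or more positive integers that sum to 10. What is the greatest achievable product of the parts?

36

Fill m[k] for k=2..10: at each k try every first piece i and multiply by the better of (k−i) uncut or m[k−i].
Small cases: m[2]=1, m[3]=2.
m[4] = 2×max(2,1) = 2×2 = 4
m[5] = 2×max(3,2) = 2×3 = 6
m[6] = 3×max(3,2) = 3×3 = 9
m[7] = 2×max(5,6) = 2×6 = 12
m[8] = 2×max(6,9) = 2×9 = 18
m[9] = 3×max(6,9) = 3×9 = 27
m[10] = 2×max(8,18) = 2×18 = 36
One optimal split: 3 + 3 + 2 + 2; product 3×3×2×2 = 36.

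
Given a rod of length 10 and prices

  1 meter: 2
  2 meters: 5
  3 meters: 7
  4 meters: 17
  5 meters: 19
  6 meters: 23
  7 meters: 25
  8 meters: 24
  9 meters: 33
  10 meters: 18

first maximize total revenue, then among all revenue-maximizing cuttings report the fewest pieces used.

2

Let r[k] be the best obtainable value from length k. For each k, try every first piece i and keep the best of price[i] + r[k−i].
r[1] = 2
r[2] = 5
r[3] = 7  (first piece 1, then r[2]=5)
r[4] = 17
r[5] = 19  (first piece 1, then r[4]=17)
r[6] = 23
r[7] = 25  (first piece 1, then r[6]=23)
r[8] = 34  (first piece 4, then r[4]=17)
r[9] = 36  (first piece 1, then r[8]=34)
r[10] = 40  (first piece 4, then r[6]=23)
Maximum revenue is 40.
Now minimize piece count subject to staying optimal: for each k, pieces[k] = 1 + min over i with p[i]+r[k−i]=r[k] of pieces[k−i].
pieces[7] = 1
pieces[8] = 2
pieces[9] = 2
pieces[10] = 2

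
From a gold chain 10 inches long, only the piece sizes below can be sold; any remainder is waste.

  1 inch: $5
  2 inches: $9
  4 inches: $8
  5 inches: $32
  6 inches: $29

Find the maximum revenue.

64

Consider every possible first cut. best[k] is the best of p[i]+best[k−i] over all sellable i≤k.
best[1] = 5
best[2] = 10  (first piece 1, then best[1]=5)
best[3] = 15  (first piece 1, then best[2]=10)
best[4] = 20  (first piece 1, then best[3]=15)
best[5] = 32
best[6] = 37  (first piece 1, then best[5]=32)
best[7] = 42  (first piece 1, then best[6]=37)
best[8] = 47  (first piece 1, then best[7]=42)
best[9] = 52  (first piece 1, then best[8]=47)
best[10] = 64  (first piece 5, then best[5]=32)
One optimal cutting: 5 + 5 → $64.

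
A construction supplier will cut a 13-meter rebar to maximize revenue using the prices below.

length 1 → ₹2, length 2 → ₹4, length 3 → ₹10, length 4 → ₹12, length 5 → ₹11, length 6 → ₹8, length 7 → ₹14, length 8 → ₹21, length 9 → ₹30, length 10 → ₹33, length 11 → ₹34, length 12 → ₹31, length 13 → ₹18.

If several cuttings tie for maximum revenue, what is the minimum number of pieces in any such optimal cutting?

2

Build r[k] bottom-up: r[k] = max over allowed piece i of (p[i] + r[k−i]).
r[1] = 2
r[2] = 4  (first piece 1, then r[1]=2)
r[3] = 10
r[4] = 12  (first piece 1, then r[3]=10)
r[5] = 14  (first piece 1, then r[4]=12)
r[6] = 20  (first piece 3, then r[3]=10)
r[7] = 22  (first piece 1, then r[6]=20)
r[8] = 24  (first piece 1, then r[7]=22)
r[9] = 30  (first piece 3, then r[6]=20)
r[10] = 33
r[11] = 35  (first piece 1, then r[10]=33)
r[12] = 40  (first piece 3, then r[9]=30)
r[13] = 43  (first piece 3, then r[10]=33)
Maximum revenue is ₹43.
Now minimize piece count subject to staying optimal: for each k, pieces[k] = 1 + min over i with p[i]+r[k−i]=r[k] of pieces[k−i].
pieces[10] = 1
pieces[11] = 2
pieces[12] = 2
pieces[13] = 2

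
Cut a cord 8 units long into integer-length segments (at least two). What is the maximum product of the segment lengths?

18

Define f[k] = max over 1≤i<k of i · max(k−i, f[k−i]); the inner max lets the remainder stay uncut if that's better.
f[2] = 1*max(1,0) = 1*1 = 1
f[3] = 1*max(2,1) = 1*2 = 2
f[4] = 2*max(2,1) = 2*2 = 4
f[5] = 2*max(3,2) = 2*3 = 6
f[6] = 3*max(3,2) = 3*3 = 9
f[7] = 2*max(5,6) = 2*6 = 12
f[8] = 2*max(6,9) = 2*9 = 18
One optimal split: 3 + 3 + 2; product 3*3*2 = 18.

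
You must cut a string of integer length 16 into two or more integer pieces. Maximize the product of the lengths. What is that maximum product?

Fill g[k] for k=2..16: at each k try every first piece i and multiply by the better of (k−i) uncut or g[k−i].
g[2] = 1*max(1,0) = 1*1 = 1
g[3] = 1*max(2,1) = 1*2 = 2
g[4] = 2*max(2,1) = 2*2 = 4
g[5] = 2*max(3,2) = 2*3 = 6
g[6] = 3*max(3,2) = 3*3 = 9
g[7] = 2*max(5,6) = 2*6 = 12
g[8] = 2*max(6,9) = 2*9 = 18
g[9] = 3*max(6,9) = 3*9 = 27
g[10] = 2*max(8,18) = 2*18 = 36
g[11] = 2*max(9,27) = 2*27 = 54
g[12] = 3*max(9,27) = 3*27 = 81
g[13] = 2*max(11,54) = 2*54 = 108
g[14] = 2*max(12,81) = 2*81 = 162
g[15] = 3*max(12,81) = 3*81 = 243
g[16] = 2*max(14,162) = 2*162 = 324
One optimal split: 3 + 3 + 3 + 3 + 2 + 2; product 3*3*3*3*2*2 = 324.

324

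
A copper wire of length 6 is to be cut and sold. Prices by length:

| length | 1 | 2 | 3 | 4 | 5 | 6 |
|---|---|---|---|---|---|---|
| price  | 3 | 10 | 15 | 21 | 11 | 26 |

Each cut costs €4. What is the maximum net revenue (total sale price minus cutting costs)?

27

Build net[k] bottom-up: net[k] = max over allowed piece i of (p[i] + net[k−i]) − 4 per cut.
net[1] = 3
net[2] = max(3+3-4, 10+0) = 10
net[3] = max(3+10-4, 10+3-4, 15+0) = 15
net[4] = max(3+15-4, 10+10-4, 15+3-4, 21+0) = 21
net[5] = max(3+21-4, 10+15-4, 15+10-4, 21+3-4, 11+0) = 21
net[6] = max(3+21-4, 10+21-4, 15+15-4, 21+10-4, 11+3-4, 26+0) = 27
One optimal plan: pieces 4 + 2 (1 cut) → €31 − €4 = €27.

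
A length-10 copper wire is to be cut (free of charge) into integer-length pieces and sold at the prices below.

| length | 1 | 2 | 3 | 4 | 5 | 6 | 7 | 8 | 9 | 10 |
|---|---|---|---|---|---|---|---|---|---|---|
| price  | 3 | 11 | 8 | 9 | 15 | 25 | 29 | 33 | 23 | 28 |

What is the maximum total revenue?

55

Consider every possible first cut. R[k] is the best of p[i]+R[k−i] over all sellable i≤k.
R[1] = 3
R[2] = 11
R[3] = 14  (first piece 1, then R[2]=11)
R[4] = 22  (first piece 2, then R[2]=11)
R[5] = 25  (first piece 1, then R[4]=22)
R[6] = 33  (first piece 2, then R[4]=22)
R[7] = 36  (first piece 1, then R[6]=33)
R[8] = 44  (first piece 2, then R[6]=33)
R[9] = 47  (first piece 1, then R[8]=44)
R[10] = 55  (first piece 2, then R[8]=44)
One optimal cutting: 2 + 2 + 2 + 2 + 2 → €11 + €11 + €11 + €11 + €11 = €55.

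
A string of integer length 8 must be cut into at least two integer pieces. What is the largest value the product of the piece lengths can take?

18

Let g[k] be the best product for length k (with at least one cut). For each first piece i, the rest contributes max(k−i, g[k−i]).
g[2] = 1·max(1,0) = 1·1 = 1
g[3] = max(1·2, 2·1) = 2
g[4] = max(1·3, 2·2, 3·1) = 4
g[5] = max(1·4, 2·3, 3·2, 4·1) = 6
g[6] = max(1·6, 2·4, 3·3, 4·2, 5·1) = 9
g[7] = max(1·9, 2·6, 3·4, 4·3, 5·2, 6·1) = 12
g[8] = max(1·12, 2·9, 3·6, …, 6·2, 7·1) = 18
One optimal split: 3 + 3 + 2; product 3·3·2 = 18.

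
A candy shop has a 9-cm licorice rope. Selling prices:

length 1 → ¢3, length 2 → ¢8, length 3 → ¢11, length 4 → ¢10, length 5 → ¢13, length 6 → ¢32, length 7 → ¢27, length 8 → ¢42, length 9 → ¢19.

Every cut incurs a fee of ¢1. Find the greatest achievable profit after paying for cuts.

Let v[k] be the best obtainable value from length k. For each k, try every first piece i and keep the best of price[i] + v[k−i] minus the 1 cut fee when i<k.
v[1] = 3
v[2] = max(3+3-1, 8+0) = 8
v[3] = max(3+8-1, 8+3-1, 11+0) = 11
v[4] = max(3+11-1, 8+8-1, 11+3-1, 10+0) = 15
v[5] = max(3+15-1, 8+11-1, 11+8-1, 10+3-1, 13+0) = 18
v[6] = max(3+18-1, 8+15-1, 11+11-1, 10+8-1, 13+3-1, 32+0) = 32
v[7] = max(3+32-1, 8+18-1, 11+15-1, …, 32+3-1, 27+0) = 34
v[8] = max(3+34-1, 8+32-1, 11+18-1, …, 27+3-1, 42+0) = 42
v[9] = max(3+42-1, 8+34-1, 11+32-1, …, 42+3-1, 19+0) = 44
One optimal plan: pieces 8 + 1 (1 cut) → ¢45 − ¢1 = ¢44.

44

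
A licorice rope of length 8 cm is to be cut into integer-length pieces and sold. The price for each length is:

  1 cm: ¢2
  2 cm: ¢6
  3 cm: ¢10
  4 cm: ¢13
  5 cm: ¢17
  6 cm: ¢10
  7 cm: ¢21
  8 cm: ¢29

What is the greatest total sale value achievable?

Build R[k] bottom-up: R[k] = max over allowed piece i of (p[i] + R[k−i]).
R[1] = 2
R[2] = 6
R[3] = 10
R[4] = 13
R[5] = 17
R[6] = 20  (first piece 3, then R[3]=10)
R[7] = 23  (first piece 2, then R[5]=17)
R[8] = 29
Best is to sell the whole 8-cm piece uncut for ¢29.

29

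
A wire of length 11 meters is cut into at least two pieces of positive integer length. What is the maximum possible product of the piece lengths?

Fill m[k] for k=2..11: at each k try every first piece i and multiply by the better of (k−i) uncut or m[k−i].
m[2] = 1×max(1,0) = 1×1 = 1
m[3] = 1×max(2,1) = 1×2 = 2
m[4] = 2×max(2,1) = 2×2 = 4
m[5] = 2×max(3,2) = 2×3 = 6
m[6] = 3×max(3,2) = 3×3 = 9
m[7] = 2×max(5,6) = 2×6 = 12
m[8] = 2×max(6,9) = 2×9 = 18
m[9] = 3×max(6,9) = 3×9 = 27
m[10] = 2×max(8,18) = 2×18 = 36
m[11] = 2×max(9,27) = 2×27 = 54
One optimal split: 3 + 3 + 3 + 2; product 3×3×3×2 = 54.

54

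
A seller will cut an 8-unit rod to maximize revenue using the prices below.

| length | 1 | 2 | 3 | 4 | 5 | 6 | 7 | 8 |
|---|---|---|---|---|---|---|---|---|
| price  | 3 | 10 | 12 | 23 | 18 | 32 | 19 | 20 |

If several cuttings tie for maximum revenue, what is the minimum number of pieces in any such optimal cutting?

Consider every possible first cut. r[k] is the best of p[i]+r[k−i] over all sellable i≤k.
r[1] = 3
r[2] = 10
r[3] = 13  (first piece 1, then r[2]=10)
r[4] = 23
r[5] = 26  (first piece 1, then r[4]=23)
r[6] = 33  (first piece 2, then r[4]=23)
r[7] = 36  (first piece 1, then r[6]=33)
r[8] = 46  (first piece 4, then r[4]=23)
Maximum revenue is $46.
Now minimize piece count subject to staying optimal: for each k, pieces[k] = 1 + min over i with p[i]+r[k−i]=r[k] of pieces[k−i].
pieces[5] = 2
pieces[6] = 2
pieces[7] = 3
pieces[8] = 2

2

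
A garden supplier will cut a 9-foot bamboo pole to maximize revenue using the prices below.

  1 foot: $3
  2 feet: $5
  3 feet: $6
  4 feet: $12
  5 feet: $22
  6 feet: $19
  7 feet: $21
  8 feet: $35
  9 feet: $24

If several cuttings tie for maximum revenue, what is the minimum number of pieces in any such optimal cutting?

2

Build r[k] bottom-up: r[k] = max over allowed piece i of (p[i] + r[k−i]).
r[1] = 3
r[2] = max(3+3, 5+0) = 6
r[3] = max(3+6, 5+3, 6+0) = 9
r[4] = max(3+9, 5+6, 6+3, 12+0) = 12
r[5] = max(3+12, 5+9, 6+6, 12+3, 22+0) = 22
r[6] = max(3+22, 5+12, 6+9, 12+6, 22+3, 19+0) = 25
r[7] = max(3+25, 5+22, 6+12, …, 19+3, 21+0) = 28
r[8] = max(3+28, 5+25, 6+22, …, 21+3, 35+0) = 35
r[9] = max(3+35, 5+28, 6+25, …, 35+3, 24+0) = 38
Maximum revenue is $38.
Now minimize piece count subject to staying optimal: for each k, pieces[k] = 1 + min over i with p[i]+r[k−i]=r[k] of pieces[k−i].
pieces[6] = 2
pieces[7] = 3
pieces[8] = 1
pieces[9] = 2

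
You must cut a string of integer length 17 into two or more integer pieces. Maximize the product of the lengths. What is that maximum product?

486

Fill g[k] for k=2..17: at each k try every first piece i and multiply by the better of (k−i) uncut or g[k−i].
Small cases: g[2]=1, g[3]=2, g[4]=4, g[5]=6, g[6]=9, g[7]=12, g[8]=18, g[9]=27, g[10]=36, g[11]=54.
g[12] = 3×max(9,27) = 3×27 = 81
g[13] = 2×max(11,54) = 2×54 = 108
g[14] = 2×max(12,81) = 2×81 = 162
g[15] = 3×max(12,81) = 3×81 = 243
g[16] = 2×max(14,162) = 2×162 = 324
g[17] = 2×max(15,243) = 2×243 = 486
One optimal split: 3 + 3 + 3 + 3 + 3 + 2; product 3×3×3×3×3×2 = 486.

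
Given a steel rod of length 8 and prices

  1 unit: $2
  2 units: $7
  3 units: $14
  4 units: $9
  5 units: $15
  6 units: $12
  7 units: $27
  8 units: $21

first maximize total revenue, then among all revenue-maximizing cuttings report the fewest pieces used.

Build r[k] bottom-up: r[k] = max over allowed piece i of (p[i] + r[k−i]).
r[1] = 2
r[2] = max(2+2, 7+0) = 7
r[3] = max(2+7, 7+2, 14+0) = 14
r[4] = max(2+14, 7+7, 14+2, 9+0) = 16
r[5] = max(2+16, 7+14, 14+7, 9+2, 15+0) = 21
r[6] = max(2+21, 7+16, 14+14, 9+7, 15+2, 12+0) = 28
r[7] = max(2+28, 7+21, 14+16, …, 12+2, 27+0) = 30
r[8] = max(2+30, 7+28, 14+21, …, 27+2, 21+0) = 35
Maximum revenue is $35.
Now minimize piece count subject to staying optimal: for each k, pieces[k] = 1 + min over i with p[i]+r[k−i]=r[k] of pieces[k−i].
pieces[5] = 2
pieces[6] = 2
pieces[7] = 3
pieces[8] = 3

3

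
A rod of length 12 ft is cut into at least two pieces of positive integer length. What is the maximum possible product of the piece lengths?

81

Fill g[k] for k=2..12: at each k try every first piece i and multiply by the better of (k−i) uncut or g[k−i].
g[2] = 1*max(1,0) = 1*1 = 1
g[3] = 1*max(2,1) = 1*2 = 2
g[4] = 2*max(2,1) = 2*2 = 4
g[5] = 2*max(3,2) = 2*3 = 6
g[6] = 3*max(3,2) = 3*3 = 9
g[7] = 2*max(5,6) = 2*6 = 12
g[8] = 2*max(6,9) = 2*9 = 18
g[9] = 3*max(6,9) = 3*9 = 27
g[10] = 2*max(8,18) = 2*18 = 36
g[11] = 2*max(9,27) = 2*27 = 54
g[12] = 3*max(9,27) = 3*27 = 81
One optimal split: 3 + 3 + 3 + 3; product 3*3*3*3 = 81.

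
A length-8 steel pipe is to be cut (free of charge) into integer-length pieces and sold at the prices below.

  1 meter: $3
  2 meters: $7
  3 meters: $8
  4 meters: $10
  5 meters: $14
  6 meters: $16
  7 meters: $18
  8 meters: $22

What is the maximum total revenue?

Build best[k] bottom-up: best[k] = max over allowed piece i of (p[i] + best[k−i]).
best[1] = 3
best[2] = max(3+3, 7+0) = 7
best[3] = max(3+7, 7+3, 8+0) = 10
best[4] = max(3+10, 7+7, 8+3, 10+0) = 14
best[5] = max(3+14, 7+10, 8+7, 10+3, 14+0) = 17
best[6] = max(3+17, 7+14, 8+10, 10+7, 14+3, 16+0) = 21
best[7] = max(3+21, 7+17, 8+14, …, 16+3, 18+0) = 24
best[8] = max(3+24, 7+21, 8+17, …, 18+3, 22+0) = 28
One optimal cutting: 2 + 2 + 2 + 2 → $7 + $7 + $7 + $7 = $28.

28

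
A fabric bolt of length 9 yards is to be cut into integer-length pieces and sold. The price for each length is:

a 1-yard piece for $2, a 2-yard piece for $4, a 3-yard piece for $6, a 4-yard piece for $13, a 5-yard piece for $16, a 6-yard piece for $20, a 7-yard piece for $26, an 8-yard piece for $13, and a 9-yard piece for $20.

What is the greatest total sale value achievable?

30

Let best[k] be the best obtainable value from length k. For each k, try every first piece i and keep the best of price[i] + best[k−i].
best[1] = 2
best[2] = 4  (first piece 1, then best[1]=2)
best[3] = 6  (first piece 1, then best[2]=4)
best[4] = 13
best[5] = 16
best[6] = 20
best[7] = 26
best[8] = 28  (first piece 1, then best[7]=26)
best[9] = 30  (first piece 1, then best[8]=28)
One optimal cutting: 7 + 1 + 1 → $26 + $2 + $2 = $30.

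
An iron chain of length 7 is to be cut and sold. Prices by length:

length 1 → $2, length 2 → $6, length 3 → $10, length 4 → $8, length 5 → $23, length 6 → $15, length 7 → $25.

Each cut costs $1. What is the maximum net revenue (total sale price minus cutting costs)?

Build net[k] bottom-up: net[k] = max over allowed piece i of (p[i] + net[k−i]) − 1 per cut.
net[1] = 2
net[2] = max(2+2-1, 6+0) = 6
net[3] = max(2+6-1, 6+2-1, 10+0) = 10
net[4] = max(2+10-1, 6+6-1, 10+2-1, 8+0) = 11
net[5] = max(2+11-1, 6+10-1, 10+6-1, 8+2-1, 23+0) = 23
net[6] = max(2+23-1, 6+11-1, 10+10-1, 8+6-1, 23+2-1, 15+0) = 24
net[7] = max(2+24-1, 6+23-1, 10+11-1, …, 15+2-1, 25+0) = 28
One optimal plan: pieces 5 + 2 (1 cut) → $29 − $1 = $28.

28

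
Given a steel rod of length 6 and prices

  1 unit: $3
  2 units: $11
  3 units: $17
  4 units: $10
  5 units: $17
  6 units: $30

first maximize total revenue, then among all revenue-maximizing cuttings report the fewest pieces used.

2

Let r[k] be the best obtainable value from length k. For each k, try every first piece i and keep the best of price[i] + r[k−i].
r[1] = 3
r[2] = max(3+3, 11+0) = 11
r[3] = max(3+11, 11+3, 17+0) = 17
r[4] = max(3+17, 11+11, 17+3, 10+0) = 22
r[5] = max(3+22, 11+17, 17+11, 10+3, 17+0) = 28
r[6] = max(3+28, 11+22, 17+17, 10+11, 17+3, 30+0) = 34
Maximum revenue is $34.
Now minimize piece count subject to staying optimal: for each k, pieces[k] = 1 + min over i with p[i]+r[k−i]=r[k] of pieces[k−i].
pieces[3] = 1
pieces[4] = 2
pieces[5] = 2
pieces[6] = 2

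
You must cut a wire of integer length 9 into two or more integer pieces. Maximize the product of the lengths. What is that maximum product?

Fill prod[k] for k=2..9: at each k try every first piece i and multiply by the better of (k−i) uncut or prod[k−i].
prod[2] = 1*max(1,0) = 1*1 = 1
prod[3] = max(1*2, 2*1) = 2
prod[4] = max(1*3, 2*2, 3*1) = 4
prod[5] = max(1*4, 2*3, 3*2, 4*1) = 6
prod[6] = max(1*6, 2*4, 3*3, 4*2, 5*1) = 9
prod[7] = max(1*9, 2*6, 3*4, 4*3, 5*2, 6*1) = 12
prod[8] = max(1*12, 2*9, 3*6, …, 6*2, 7*1) = 18
prod[9] = max(1*18, 2*12, 3*9, …, 7*2, 8*1) = 27
One optimal split: 3 + 3 + 3; product 3*3*3 = 27.

27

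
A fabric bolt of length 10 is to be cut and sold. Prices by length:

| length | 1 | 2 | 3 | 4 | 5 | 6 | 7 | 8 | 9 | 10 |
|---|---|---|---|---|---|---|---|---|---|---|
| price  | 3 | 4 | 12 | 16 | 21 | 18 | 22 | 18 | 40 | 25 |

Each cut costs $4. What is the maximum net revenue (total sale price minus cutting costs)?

Let r[k] be the best obtainable value from length k. For each k, try every first piece i and keep the best of price[i] + r[k−i] minus the 4 cut fee when i<k.
r[1] = 3
r[2] = max(3+3-4, 4+0) = 4
r[3] = max(3+4-4, 4+3-4, 12+0) = 12
r[4] = max(3+12-4, 4+4-4, 12+3-4, 16+0) = 16
r[5] = max(3+16-4, 4+12-4, 12+4-4, 16+3-4, 21+0) = 21
r[6] = max(3+21-4, 4+16-4, 12+12-4, 16+4-4, 21+3-4, 18+0) = 20
r[7] = max(3+20-4, 4+21-4, 12+16-4, …, 18+3-4, 22+0) = 24
r[8] = max(3+24-4, 4+20-4, 12+21-4, …, 22+3-4, 18+0) = 29
r[9] = max(3+29-4, 4+24-4, 12+20-4, …, 18+3-4, 40+0) = 40
r[10] = max(3+40-4, 4+29-4, 12+24-4, …, 40+3-4, 25+0) = 39
One optimal plan: pieces 9 + 1 (1 cut) → $43 − $4 = $39.

39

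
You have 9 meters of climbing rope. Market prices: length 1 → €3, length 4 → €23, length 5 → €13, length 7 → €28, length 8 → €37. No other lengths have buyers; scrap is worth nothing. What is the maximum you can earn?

Build best[k] bottom-up: best[k] = max over allowed piece i of (p[i] + best[k−i]).
best[1] = 3
best[2] = 6  (first piece 1, then best[1]=3)
best[3] = 9  (first piece 1, then best[2]=6)
best[4] = max(3+9, 23+0) = 23
best[5] = max(3+23, 23+3, 13+0) = 26
best[6] = max(3+26, 23+6, 13+3) = 29
best[7] = max(3+29, 23+9, 13+6, 28+0) = 32
best[8] = max(3+32, 23+23, 13+9, 28+3, 37+0) = 46
best[9] = max(3+46, 23+26, 13+23, 28+6, 37+3) = 49
One optimal cutting: 4 + 4 + 1 → €49.

49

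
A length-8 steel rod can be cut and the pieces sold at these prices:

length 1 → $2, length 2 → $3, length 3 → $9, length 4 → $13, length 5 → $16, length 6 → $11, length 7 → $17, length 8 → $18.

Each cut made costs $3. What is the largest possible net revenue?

23

Consider every possible first cut. v[k] is the best of p[i]+v[k−i] over all sellable i≤k, charging 3 whenever i<k.
v[1] = 2
v[2] = 3
v[3] = 9
v[4] = 13
v[5] = 16
v[6] = 15  (first piece 1, then v[5]=16)
v[7] = 19  (first piece 3, then v[4]=13)
v[8] = 23  (first piece 4, then v[4]=13)
One optimal plan: pieces 4 + 4 (1 cut) → $26 − $3 = $23.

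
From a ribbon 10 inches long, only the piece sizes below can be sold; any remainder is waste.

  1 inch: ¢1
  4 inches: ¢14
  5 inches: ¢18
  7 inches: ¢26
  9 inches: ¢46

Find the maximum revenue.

47

Consider every possible first cut. r[k] is the best of p[i]+r[k−i] over all sellable i≤k.
r[1] = 1
r[2] = 2  (first piece 1, then r[1]=1)
r[3] = 3  (first piece 1, then r[2]=2)
r[4] = max(1+3, 14+0) = 14
r[5] = max(1+14, 14+1, 18+0) = 18
r[6] = max(1+18, 14+2, 18+1) = 19
r[7] = max(1+19, 14+3, 18+2, 26+0) = 26
r[8] = max(1+26, 14+14, 18+3, 26+1) = 28
r[9] = max(1+28, 14+18, 18+14, 26+2, 46+0) = 46
r[10] = max(1+46, 14+19, 18+18, 26+3, 46+1) = 47
One optimal cutting: 9 + 1 → ¢47.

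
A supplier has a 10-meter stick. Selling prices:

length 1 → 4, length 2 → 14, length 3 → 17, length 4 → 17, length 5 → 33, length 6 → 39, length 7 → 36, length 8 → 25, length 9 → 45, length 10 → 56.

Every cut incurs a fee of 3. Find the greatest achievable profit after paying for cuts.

Build r[k] bottom-up: r[k] = max over allowed piece i of (p[i] + r[k−i]) − 3 per cut.
r[1] = 4
r[2] = 14
r[3] = 17
r[4] = 25  (first piece 2, then r[2]=14)
r[5] = 33
r[6] = 39
r[7] = 44  (first piece 2, then r[5]=33)
r[8] = 50  (first piece 2, then r[6]=39)
r[9] = 55  (first piece 2, then r[7]=44)
r[10] = 63  (first piece 5, then r[5]=33)
One optimal plan: pieces 5 + 5 (1 cut) → 66 − 3 = 63.

63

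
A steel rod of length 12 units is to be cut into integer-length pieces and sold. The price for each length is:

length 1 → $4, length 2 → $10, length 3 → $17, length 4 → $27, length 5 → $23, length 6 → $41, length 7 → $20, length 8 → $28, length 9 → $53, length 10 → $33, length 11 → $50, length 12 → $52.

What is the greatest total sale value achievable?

82

Let R[k] be the best obtainable value from length k. For each k, try every first piece i and keep the best of price[i] + R[k−i].
R[1] = 4
R[2] = max(4+4, 10+0) = 10
R[3] = max(4+10, 10+4, 17+0) = 17
R[4] = max(4+17, 10+10, 17+4, 27+0) = 27
R[5] = max(4+27, 10+17, 17+10, 27+4, 23+0) = 31
R[6] = max(4+31, 10+27, 17+17, 27+10, 23+4, 41+0) = 41
R[7] = max(4+41, 10+31, 17+27, …, 41+4, 20+0) = 45
R[8] = max(4+45, 10+41, 17+31, …, 20+4, 28+0) = 54
R[9] = max(4+54, 10+45, 17+41, …, 28+4, 53+0) = 58
R[10] = max(4+58, 10+54, 17+45, …, 53+4, 33+0) = 68
R[11] = max(4+68, 10+58, 17+54, …, 33+4, 50+0) = 72
R[12] = max(4+72, 10+68, 17+58, …, 50+4, 52+0) = 82
One optimal cutting: 6 + 6 → $41 + $41 = $82.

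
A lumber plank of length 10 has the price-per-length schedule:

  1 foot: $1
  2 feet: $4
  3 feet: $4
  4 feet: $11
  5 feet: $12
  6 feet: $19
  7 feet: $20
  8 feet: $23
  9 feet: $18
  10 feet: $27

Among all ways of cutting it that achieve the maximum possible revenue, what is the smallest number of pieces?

Build r[k] bottom-up: r[k] = max over allowed piece i of (p[i] + r[k−i]).
r[1] = 1
r[2] = max(1+1, 4+0) = 4
r[3] = max(1+4, 4+1, 4+0) = 5
r[4] = max(1+5, 4+4, 4+1, 11+0) = 11
r[5] = max(1+11, 4+5, 4+4, 11+1, 12+0) = 12
r[6] = max(1+12, 4+11, 4+5, 11+4, 12+1, 19+0) = 19
r[7] = max(1+19, 4+12, 4+11, …, 19+1, 20+0) = 20
r[8] = max(1+20, 4+19, 4+12, …, 20+1, 23+0) = 23
r[9] = max(1+23, 4+20, 4+19, …, 23+1, 18+0) = 24
r[10] = max(1+24, 4+23, 4+20, …, 18+1, 27+0) = 30
Maximum revenue is $30.
Now minimize piece count subject to staying optimal: for each k, pieces[k] = 1 + min over i with p[i]+r[k−i]=r[k] of pieces[k−i].
pieces[7] = 1
pieces[8] = 1
pieces[9] = 2
pieces[10] = 2

2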